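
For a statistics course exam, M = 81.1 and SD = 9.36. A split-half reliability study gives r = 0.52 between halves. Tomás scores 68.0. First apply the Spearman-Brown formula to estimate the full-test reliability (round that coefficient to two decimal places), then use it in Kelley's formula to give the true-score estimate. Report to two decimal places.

72.19

Spearman-Brown: ρ = 2r/(1 + r) = 2(0.52)/(1 + 0.52) = 1.040/1.52 = 0.6842 → 0.68
T̂ = ρX + (1 − ρ)μ
  = 0.68 × 68.0 + 0.32 × 81.1
  = 46.240 + 25.952
  = 72.192
  ≈ 72.19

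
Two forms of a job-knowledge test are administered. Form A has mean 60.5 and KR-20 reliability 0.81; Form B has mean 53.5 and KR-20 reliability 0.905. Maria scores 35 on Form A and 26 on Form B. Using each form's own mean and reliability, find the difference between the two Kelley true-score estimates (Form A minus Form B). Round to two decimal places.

T̂_A = 0.81(35) + 0.19(60.5) = 39.8450
T̂_B = 0.905(26) + 0.095(53.5) = 28.6125
T̂_A − T̂_B = 11.2325

11.23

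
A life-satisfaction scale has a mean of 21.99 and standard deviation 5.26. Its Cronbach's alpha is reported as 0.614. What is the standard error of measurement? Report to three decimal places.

SEM = SD · √(1 − ρ) = 5.26 × √0.386 = 5.26 × 0.6213 = 3.2680

3.268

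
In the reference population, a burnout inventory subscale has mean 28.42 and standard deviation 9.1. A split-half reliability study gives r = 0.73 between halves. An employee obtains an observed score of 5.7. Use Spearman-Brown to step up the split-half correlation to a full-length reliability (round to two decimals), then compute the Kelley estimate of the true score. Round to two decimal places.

Spearman-Brown: ρ = 2r/(1 + r) = 2(0.73)/(1 + 0.73) = 1.460/1.73 = 0.8439 → 0.84
T̂ = ρX + (1 − ρ)μ
  = 0.84 × 5.7 + 0.16 × 28.42
  = 4.788 + 4.5472
  = 9.335
  ≈ 9.34

9.34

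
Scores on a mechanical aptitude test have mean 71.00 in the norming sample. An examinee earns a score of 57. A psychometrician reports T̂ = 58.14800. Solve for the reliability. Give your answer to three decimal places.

T̂ = ρX + (1 − ρ)μ  ⇒  T̂ − μ = ρ(X − μ)
ρ = (T̂ − μ)/(X − μ) = (58.14800 − 71.00) / (57 − 71.00) = -12.85200 / -14.00 = 0.91800

0.918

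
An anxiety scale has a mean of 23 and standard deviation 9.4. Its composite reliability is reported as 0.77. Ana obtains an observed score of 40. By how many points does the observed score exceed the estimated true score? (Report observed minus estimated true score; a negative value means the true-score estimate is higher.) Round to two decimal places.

3.91

T̂ = ρX + (1 − ρ)μ
  = 0.77 × 40 + 0.23 × 23
  = 30.80 + 5.29
  = 36.0900
  ≈ 36.090
X − T̂ = 40 − 36.090 = 3.910 → 3.91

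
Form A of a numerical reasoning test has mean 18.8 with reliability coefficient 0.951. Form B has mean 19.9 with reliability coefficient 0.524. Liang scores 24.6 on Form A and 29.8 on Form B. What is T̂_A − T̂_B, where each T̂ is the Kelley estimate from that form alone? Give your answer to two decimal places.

-0.77

T̂_A = 0.951(24.6) + 0.049(18.8) = 24.3158
T̂_B = 0.524(29.8) + 0.476(19.9) = 25.0876
T̂_A − T̂_B = -0.7718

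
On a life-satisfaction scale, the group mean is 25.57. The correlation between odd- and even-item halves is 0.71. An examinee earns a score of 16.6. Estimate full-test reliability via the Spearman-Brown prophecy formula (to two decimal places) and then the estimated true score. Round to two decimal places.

Spearman-Brown: ρ = 2r/(1 + r) = 2(0.71)/(1 + 0.71) = 1.420/1.71 = 0.8304 → 0.83
Weight the observed score by reliability and the mean by (1 − reliability): T̂ = 0.83·16.6 + 0.17·25.57 = 13.778 + 4.3469 = 18.125.

18.12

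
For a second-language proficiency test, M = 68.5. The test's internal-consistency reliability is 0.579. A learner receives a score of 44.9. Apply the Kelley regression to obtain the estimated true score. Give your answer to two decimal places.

T̂ = 0.579(44.9) + 0.421(68.5) = 25.9971 + 28.8385 = 54.836 → 54.84

54.84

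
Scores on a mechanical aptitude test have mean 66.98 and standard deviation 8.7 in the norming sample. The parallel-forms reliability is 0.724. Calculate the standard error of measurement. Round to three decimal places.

4.571

SEM = SD · √(1 − ρ) = 8.7 × √0.276 = 8.7 × 0.5254 = 4.5706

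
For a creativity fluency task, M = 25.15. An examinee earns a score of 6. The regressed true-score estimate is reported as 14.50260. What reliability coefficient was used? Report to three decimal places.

T̂ = ρX + (1 − ρ)μ  ⇒  T̂ − μ = ρ(X − μ)
ρ = (T̂ − μ)/(X − μ) = (14.50260 − 25.15) / (6 − 25.15) = -10.64740 / -19.15 = 0.55600

0.556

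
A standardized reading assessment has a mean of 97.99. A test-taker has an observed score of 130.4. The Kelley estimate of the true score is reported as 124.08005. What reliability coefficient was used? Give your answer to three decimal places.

0.805

T̂ = ρX + (1 − ρ)μ  ⇒  T̂ − μ = ρ(X − μ)
ρ = (T̂ − μ)/(X − μ) = (124.08005 − 97.99) / (130.4 − 97.99) = 26.09005 / 32.41 = 0.80500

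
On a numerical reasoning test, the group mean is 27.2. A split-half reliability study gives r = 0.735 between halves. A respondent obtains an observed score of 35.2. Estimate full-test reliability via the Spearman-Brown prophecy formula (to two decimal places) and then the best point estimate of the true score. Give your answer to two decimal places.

Spearman-Brown: ρ = 2r/(1 + r) = 2(0.735)/(1 + 0.735) = 1.4700/1.735 = 0.8473 → 0.85
T̂ = 0.85(35.2) + 0.15(27.2) = 29.920 + 4.080 = 34.000 → 34.00

34.00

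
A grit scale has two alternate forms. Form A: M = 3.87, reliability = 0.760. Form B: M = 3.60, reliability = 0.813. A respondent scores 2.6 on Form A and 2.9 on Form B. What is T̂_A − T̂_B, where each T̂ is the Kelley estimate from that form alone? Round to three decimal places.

-0.126

T̂_A = 0.760(2.6) + 0.240(3.87) = 2.90480
T̂_B = 0.813(2.9) + 0.187(3.60) = 3.03090
T̂_A − T̂_B = -0.12610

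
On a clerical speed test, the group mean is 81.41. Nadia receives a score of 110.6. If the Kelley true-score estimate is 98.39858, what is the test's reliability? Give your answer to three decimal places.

T̂ = ρX + (1 − ρ)μ  ⇒  T̂ − μ = ρ(X − μ)
ρ = (T̂ − μ)/(X − μ) = (98.39858 − 81.41) / (110.6 − 81.41) = 16.98858 / 29.19 = 0.58200

0.582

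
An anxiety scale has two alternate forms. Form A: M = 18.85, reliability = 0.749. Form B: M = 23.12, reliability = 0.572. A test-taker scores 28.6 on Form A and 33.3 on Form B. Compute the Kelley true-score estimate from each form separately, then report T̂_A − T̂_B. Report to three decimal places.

T̂_A = 0.749(28.6) + 0.251(18.85) = 26.15275
T̂_B = 0.572(33.3) + 0.428(23.12) = 28.94296
T̂_A − T̂_B = -2.79021

-2.790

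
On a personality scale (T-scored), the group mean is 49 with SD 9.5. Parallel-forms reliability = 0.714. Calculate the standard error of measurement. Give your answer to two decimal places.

SEM = SD · √(1 − ρ) = 9.5 × √0.286 = 9.5 × 0.5348 = 5.081

5.08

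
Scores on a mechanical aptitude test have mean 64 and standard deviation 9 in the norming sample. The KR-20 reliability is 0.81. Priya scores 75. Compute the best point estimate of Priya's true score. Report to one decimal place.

T̂ = 0.81(75) + 0.19(64) = 60.75 + 12.16 = 72.91 → 72.9

72.9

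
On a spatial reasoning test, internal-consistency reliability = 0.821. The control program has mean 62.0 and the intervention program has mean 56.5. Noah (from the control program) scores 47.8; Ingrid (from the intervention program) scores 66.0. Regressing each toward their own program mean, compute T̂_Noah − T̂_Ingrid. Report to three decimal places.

-13.958

T̂_Noah = 0.821(47.8) + 0.179(62.0) = 50.34180
T̂_Ingrid = 0.821(66.0) + 0.179(56.5) = 64.29950
Difference = 50.34180 − 64.29950 = -13.95770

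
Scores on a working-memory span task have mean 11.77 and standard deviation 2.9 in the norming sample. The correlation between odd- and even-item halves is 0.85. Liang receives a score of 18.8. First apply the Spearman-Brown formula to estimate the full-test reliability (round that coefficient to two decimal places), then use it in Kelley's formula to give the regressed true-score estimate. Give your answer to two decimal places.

18.24

Spearman-Brown: ρ = 2r/(1 + r) = 2(0.85)/(1 + 0.85) = 1.700/1.85 = 0.9189 → 0.92
T̂ = 0.92(18.8) + 0.08(11.77) = 17.296 + 0.9416 = 18.238 → 18.24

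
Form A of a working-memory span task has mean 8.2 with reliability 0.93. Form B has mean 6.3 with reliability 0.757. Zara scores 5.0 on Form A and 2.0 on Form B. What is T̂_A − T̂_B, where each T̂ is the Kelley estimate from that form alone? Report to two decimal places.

T̂_A = 0.93(5.0) + 0.07(8.2) = 5.2240
T̂_B = 0.757(2.0) + 0.243(6.3) = 3.0449
T̂_A − T̂_B = 2.1791

2.18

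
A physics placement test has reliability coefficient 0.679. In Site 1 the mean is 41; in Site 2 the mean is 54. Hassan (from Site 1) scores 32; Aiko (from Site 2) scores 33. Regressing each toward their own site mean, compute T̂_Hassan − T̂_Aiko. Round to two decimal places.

T̂_Hassan = 0.679(32) + 0.321(41) = 34.8890
T̂_Aiko = 0.679(33) + 0.321(54) = 39.7410
Difference = 34.8890 − 39.7410 = -4.8520

-4.85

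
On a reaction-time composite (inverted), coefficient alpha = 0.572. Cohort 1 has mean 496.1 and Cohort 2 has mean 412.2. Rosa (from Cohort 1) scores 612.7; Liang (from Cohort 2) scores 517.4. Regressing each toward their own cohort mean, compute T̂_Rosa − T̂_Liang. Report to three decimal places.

90.421

T̂_Rosa = 0.572(612.7) + 0.428(496.1) = 562.79520
T̂_Liang = 0.572(517.4) + 0.428(412.2) = 472.37440
Difference = 562.79520 − 472.37440 = 90.42080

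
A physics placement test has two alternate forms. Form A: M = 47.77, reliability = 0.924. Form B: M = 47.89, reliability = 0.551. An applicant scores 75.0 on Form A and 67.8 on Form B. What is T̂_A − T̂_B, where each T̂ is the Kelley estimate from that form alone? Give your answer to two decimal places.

14.07

T̂_A = 0.924(75.0) + 0.076(47.77) = 72.9305
T̂_B = 0.551(67.8) + 0.449(47.89) = 58.8604
T̂_A − T̂_B = 14.0701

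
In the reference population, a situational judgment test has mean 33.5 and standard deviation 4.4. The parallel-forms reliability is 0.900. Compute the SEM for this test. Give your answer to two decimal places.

SEM = SD · √(1 − ρ) = 4.4 × √0.100 = 4.4 × 0.3162 = 1.391

1.39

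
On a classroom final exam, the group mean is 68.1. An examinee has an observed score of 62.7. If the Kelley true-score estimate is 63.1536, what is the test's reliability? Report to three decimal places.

0.916

T̂ = ρX + (1 − ρ)μ  ⇒  T̂ − μ = ρ(X − μ)
ρ = (T̂ − μ)/(X − μ) = (63.1536 − 68.1) / (62.7 − 68.1) = -4.9464 / -5.4 = 0.91600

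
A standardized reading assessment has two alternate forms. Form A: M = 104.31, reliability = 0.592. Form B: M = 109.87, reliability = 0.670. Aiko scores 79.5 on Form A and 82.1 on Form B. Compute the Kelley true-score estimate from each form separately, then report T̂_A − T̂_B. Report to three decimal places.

-1.642

T̂_A = 0.592(79.5) + 0.408(104.31) = 89.62248
T̂_B = 0.670(82.1) + 0.330(109.87) = 91.26410
T̂_A − T̂_B = -1.64162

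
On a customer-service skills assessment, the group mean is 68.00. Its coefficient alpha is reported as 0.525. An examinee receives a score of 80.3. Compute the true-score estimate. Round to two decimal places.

74.46

T̂ = ρX + (1 − ρ)μ
  = 0.525 × 80.3 + 0.475 × 68.00
  = 42.1575 + 32.30000
  = 74.457
  ≈ 74.46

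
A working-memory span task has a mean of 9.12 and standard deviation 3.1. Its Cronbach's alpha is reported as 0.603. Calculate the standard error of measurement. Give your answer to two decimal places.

SEM = SD · √(1 − ρ) = 3.1 × √0.397 = 3.1 × 0.6301 = 1.953

1.95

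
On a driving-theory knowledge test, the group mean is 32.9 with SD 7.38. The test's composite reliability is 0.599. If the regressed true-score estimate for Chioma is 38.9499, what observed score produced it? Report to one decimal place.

T̂ = ρX + (1 − ρ)μ  ⇒  X = (T̂ − (1 − ρ)μ) / ρ
X = (38.9499 − 0.401 × 32.9) / 0.599 = (38.9499 − 13.1929) / 0.599 = 25.7570 / 0.599 = 43.000

43.0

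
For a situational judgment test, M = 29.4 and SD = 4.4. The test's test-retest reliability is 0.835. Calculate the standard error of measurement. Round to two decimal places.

1.79

SEM = SD · √(1 − ρ) = 4.4 × √0.165 = 4.4 × 0.4062 = 1.787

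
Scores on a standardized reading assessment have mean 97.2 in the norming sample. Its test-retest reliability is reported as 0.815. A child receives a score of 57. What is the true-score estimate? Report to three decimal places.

T̂ = ρX + (1 − ρ)μ
  = 0.815 × 57 + 0.185 × 97.2
  = 46.455 + 17.9820
  = 64.4370
  ≈ 64.437

64.437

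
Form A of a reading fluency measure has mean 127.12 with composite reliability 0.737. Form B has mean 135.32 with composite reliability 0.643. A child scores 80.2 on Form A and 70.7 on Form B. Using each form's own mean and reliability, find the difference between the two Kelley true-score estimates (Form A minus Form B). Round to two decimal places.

-1.23

T̂_A = 0.737(80.2) + 0.263(127.12) = 92.5400
T̂_B = 0.643(70.7) + 0.357(135.32) = 93.7693
T̂_A − T̂_B = -1.2294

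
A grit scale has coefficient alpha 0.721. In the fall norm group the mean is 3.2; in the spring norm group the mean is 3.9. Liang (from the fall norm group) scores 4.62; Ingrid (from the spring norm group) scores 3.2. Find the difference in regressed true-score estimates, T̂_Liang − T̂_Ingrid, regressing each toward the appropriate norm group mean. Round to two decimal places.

T̂_Liang = 0.721(4.62) + 0.279(3.2) = 4.2238
T̂_Ingrid = 0.721(3.2) + 0.279(3.9) = 3.3953
Difference = 4.2238 − 3.3953 = 0.8285

0.83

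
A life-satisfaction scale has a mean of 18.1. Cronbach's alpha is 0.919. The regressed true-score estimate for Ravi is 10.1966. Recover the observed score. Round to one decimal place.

9.5

T̂ = ρX + (1 − ρ)μ  ⇒  X = (T̂ − (1 − ρ)μ) / ρ
X = (10.1966 − 0.081 × 18.1) / 0.919 = (10.1966 − 1.4661) / 0.919 = 8.7305 / 0.919 = 9.500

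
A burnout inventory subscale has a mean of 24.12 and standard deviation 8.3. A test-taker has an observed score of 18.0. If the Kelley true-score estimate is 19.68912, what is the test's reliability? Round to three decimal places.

T̂ = ρX + (1 − ρ)μ  ⇒  T̂ − μ = ρ(X − μ)
ρ = (T̂ − μ)/(X − μ) = (19.68912 − 24.12) / (18.0 − 24.12) = -4.43088 / -6.12 = 0.72400

0.724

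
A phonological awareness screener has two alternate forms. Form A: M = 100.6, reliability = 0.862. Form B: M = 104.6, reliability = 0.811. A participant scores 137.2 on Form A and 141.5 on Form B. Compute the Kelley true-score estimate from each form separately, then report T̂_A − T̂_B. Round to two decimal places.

-2.38

T̂_A = 0.862(137.2) + 0.138(100.6) = 132.1492
T̂_B = 0.811(141.5) + 0.189(104.6) = 134.5259
T̂_A − T̂_B = -2.3767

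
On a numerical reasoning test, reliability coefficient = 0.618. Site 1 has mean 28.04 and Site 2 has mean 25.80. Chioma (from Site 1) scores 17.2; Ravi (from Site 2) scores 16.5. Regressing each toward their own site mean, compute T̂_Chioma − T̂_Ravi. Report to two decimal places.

1.29

T̂_Chioma = 0.618(17.2) + 0.382(28.04) = 21.3409
T̂_Ravi = 0.618(16.5) + 0.382(25.80) = 20.0526
Difference = 21.3409 − 20.0526 = 1.2883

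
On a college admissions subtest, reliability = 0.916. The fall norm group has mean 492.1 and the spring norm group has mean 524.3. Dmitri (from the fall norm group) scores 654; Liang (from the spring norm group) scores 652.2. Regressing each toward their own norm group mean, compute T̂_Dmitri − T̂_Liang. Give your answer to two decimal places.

T̂_Dmitri = 0.916(654) + 0.084(492.1) = 640.4004
T̂_Liang = 0.916(652.2) + 0.084(524.3) = 641.4564
Difference = 640.4004 − 641.4564 = -1.0560

-1.06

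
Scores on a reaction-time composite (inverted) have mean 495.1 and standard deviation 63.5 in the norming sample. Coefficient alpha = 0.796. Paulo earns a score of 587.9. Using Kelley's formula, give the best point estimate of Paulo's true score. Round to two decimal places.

568.97

T̂ = ρX + (1 − ρ)μ
  = 0.796 × 587.9 + 0.204 × 495.1
  = 467.9684 + 101.0004
  = 568.969
  ≈ 568.97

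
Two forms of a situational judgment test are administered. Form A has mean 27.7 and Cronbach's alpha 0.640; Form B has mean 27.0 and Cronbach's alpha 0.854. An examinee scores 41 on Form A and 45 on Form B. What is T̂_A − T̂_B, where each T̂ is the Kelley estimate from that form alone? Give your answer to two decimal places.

T̂_A = 0.640(41) + 0.360(27.7) = 36.2120
T̂_B = 0.854(45) + 0.146(27.0) = 42.3720
T̂_A − T̂_B = -6.1600

-6.16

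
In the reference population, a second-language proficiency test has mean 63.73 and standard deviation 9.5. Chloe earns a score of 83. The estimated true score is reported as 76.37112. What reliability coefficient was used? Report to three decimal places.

T̂ = ρX + (1 − ρ)μ  ⇒  T̂ − μ = ρ(X − μ)
ρ = (T̂ − μ)/(X − μ) = (76.37112 − 63.73) / (83 − 63.73) = 12.64112 / 19.27 = 0.65600

0.656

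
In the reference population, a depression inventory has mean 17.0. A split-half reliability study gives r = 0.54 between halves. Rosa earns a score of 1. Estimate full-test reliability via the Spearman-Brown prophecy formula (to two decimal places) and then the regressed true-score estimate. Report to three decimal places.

Spearman-Brown: ρ = 2r/(1 + r) = 2(0.54)/(1 + 0.54) = 1.080/1.54 = 0.7013 → 0.70
T̂ = 0.70(1) + 0.30(17.0) = 0.70 + 5.100 = 5.8000 → 5.800

5.800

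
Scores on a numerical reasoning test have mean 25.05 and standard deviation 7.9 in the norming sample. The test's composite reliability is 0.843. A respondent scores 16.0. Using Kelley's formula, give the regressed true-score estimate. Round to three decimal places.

T̂ = 0.843(16.0) + 0.157(25.05) = 13.4880 + 3.93285 = 17.4209 → 17.421

17.421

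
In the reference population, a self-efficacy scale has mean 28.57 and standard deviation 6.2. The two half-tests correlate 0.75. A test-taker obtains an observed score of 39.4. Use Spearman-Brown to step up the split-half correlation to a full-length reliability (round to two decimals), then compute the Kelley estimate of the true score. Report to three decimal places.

37.884

Spearman-Brown: ρ = 2r/(1 + r) = 2(0.75)/(1 + 0.75) = 1.500/1.75 = 0.8571 → 0.86
T̂ = 0.86(39.4) + 0.14(28.57) = 33.884 + 3.9998 = 37.8838 → 37.884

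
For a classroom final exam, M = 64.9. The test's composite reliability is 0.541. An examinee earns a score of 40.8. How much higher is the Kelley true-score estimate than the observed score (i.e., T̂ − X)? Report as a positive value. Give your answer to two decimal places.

11.06

Weight the observed score by reliability and the mean by (1 − reliability): T̂ = 0.541·40.8 + 0.459·64.9 = 22.0728 + 29.7891 = 51.8619.
T̂ − X = 51.862 − 40.8 = 11.062 → 11.06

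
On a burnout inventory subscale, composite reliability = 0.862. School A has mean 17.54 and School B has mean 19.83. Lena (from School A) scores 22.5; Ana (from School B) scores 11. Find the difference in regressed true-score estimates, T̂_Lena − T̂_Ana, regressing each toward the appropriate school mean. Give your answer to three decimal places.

9.597

T̂_Lena = 0.862(22.5) + 0.138(17.54) = 21.81552
T̂_Ana = 0.862(11) + 0.138(19.83) = 12.21854
Difference = 21.81552 − 12.21854 = 9.59698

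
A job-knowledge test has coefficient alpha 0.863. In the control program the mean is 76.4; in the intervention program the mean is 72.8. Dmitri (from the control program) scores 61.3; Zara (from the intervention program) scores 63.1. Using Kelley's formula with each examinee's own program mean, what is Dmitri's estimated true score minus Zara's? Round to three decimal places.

T̂_Dmitri = 0.863(61.3) + 0.137(76.4) = 63.36870
T̂_Zara = 0.863(63.1) + 0.137(72.8) = 64.42890
Difference = 63.36870 − 64.42890 = -1.06020

-1.060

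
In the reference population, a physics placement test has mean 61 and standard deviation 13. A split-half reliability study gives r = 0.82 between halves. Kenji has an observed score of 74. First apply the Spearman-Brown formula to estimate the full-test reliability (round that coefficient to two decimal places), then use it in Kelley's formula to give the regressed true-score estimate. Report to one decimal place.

Spearman-Brown: ρ = 2r/(1 + r) = 2(0.82)/(1 + 0.82) = 1.640/1.82 = 0.9011 → 0.90
T̂ = 0.90(74) + 0.10(61) = 66.60 + 6.10 = 72.70 → 72.7

72.7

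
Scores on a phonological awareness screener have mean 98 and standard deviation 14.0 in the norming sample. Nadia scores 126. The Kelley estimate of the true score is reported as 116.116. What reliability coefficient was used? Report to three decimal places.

T̂ = ρX + (1 − ρ)μ  ⇒  T̂ − μ = ρ(X − μ)
ρ = (T̂ − μ)/(X − μ) = (116.116 − 98) / (126 − 98) = 18.116 / 28.0 = 0.64700

0.647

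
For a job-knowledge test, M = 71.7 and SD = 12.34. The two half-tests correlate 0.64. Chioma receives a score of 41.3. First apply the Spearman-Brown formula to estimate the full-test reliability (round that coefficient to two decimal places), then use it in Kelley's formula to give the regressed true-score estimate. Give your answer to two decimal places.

47.99

Spearman-Brown: ρ = 2r/(1 + r) = 2(0.64)/(1 + 0.64) = 1.280/1.64 = 0.7805 → 0.78
Kelley's formula gives T̂ = 0.78·41.3 + 0.22·71.7 = 32.214 + 15.774 = 47.988.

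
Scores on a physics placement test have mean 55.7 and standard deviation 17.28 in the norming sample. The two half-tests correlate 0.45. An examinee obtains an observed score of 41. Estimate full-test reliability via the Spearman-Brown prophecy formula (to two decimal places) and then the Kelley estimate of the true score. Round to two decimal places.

Spearman-Brown: ρ = 2r/(1 + r) = 2(0.45)/(1 + 0.45) = 0.900/1.45 = 0.6207 → 0.62
T̂ = 0.62(41) + 0.38(55.7) = 25.42 + 21.166 = 46.586 → 46.59

46.59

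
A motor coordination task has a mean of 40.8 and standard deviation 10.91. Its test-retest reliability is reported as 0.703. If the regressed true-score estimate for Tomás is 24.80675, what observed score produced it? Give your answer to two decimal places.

T̂ = ρX + (1 − ρ)μ  ⇒  X = (T̂ − (1 − ρ)μ) / ρ
X = (24.80675 − 0.297 × 40.8) / 0.703 = (24.80675 − 12.1176) / 0.703 = 12.68915 / 0.703 = 18.0500

18.05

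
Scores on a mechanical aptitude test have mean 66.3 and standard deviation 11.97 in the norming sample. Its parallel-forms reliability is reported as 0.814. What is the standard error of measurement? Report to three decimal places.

5.162

SEM = SD · √(1 − ρ) = 11.97 × √0.186 = 11.97 × 0.4313 = 5.1624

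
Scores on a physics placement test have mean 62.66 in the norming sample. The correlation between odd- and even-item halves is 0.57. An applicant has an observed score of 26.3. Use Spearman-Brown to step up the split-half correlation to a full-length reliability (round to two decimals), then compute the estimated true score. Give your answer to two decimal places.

36.12

Spearman-Brown: ρ = 2r/(1 + r) = 2(0.57)/(1 + 0.57) = 1.140/1.57 = 0.7261 → 0.73
Weight the observed score by reliability and the mean by (1 − reliability): T̂ = 0.73·26.3 + 0.27·62.66 = 19.199 + 16.9182 = 36.117.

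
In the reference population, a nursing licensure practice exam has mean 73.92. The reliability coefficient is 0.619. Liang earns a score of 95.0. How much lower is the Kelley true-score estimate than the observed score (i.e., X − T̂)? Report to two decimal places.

8.03

T̂ = ρX + (1 − ρ)μ
  = 0.619 × 95.0 + 0.381 × 73.92
  = 58.8050 + 28.16352
  = 86.9685
  ≈ 86.969
X − T̂ = 95.0 − 86.969 = 8.031 → 8.03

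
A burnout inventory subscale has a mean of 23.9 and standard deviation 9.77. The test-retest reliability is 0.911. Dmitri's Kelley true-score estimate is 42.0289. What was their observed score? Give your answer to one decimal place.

T̂ = ρX + (1 − ρ)μ  ⇒  X = (T̂ − (1 − ρ)μ) / ρ
X = (42.0289 − 0.089 × 23.9) / 0.911 = (42.0289 − 2.1271) / 0.911 = 39.9018 / 0.911 = 43.800

43.8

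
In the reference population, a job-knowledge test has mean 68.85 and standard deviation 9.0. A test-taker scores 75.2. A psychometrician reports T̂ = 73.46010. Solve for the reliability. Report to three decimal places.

T̂ = ρX + (1 − ρ)μ  ⇒  T̂ − μ = ρ(X − μ)
ρ = (T̂ − μ)/(X − μ) = (73.46010 − 68.85) / (75.2 − 68.85) = 4.61010 / 6.35 = 0.72600

0.726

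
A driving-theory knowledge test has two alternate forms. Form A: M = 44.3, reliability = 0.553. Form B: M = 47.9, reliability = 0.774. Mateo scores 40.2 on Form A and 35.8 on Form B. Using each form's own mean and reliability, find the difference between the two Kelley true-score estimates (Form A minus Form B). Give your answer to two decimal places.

T̂_A = 0.553(40.2) + 0.447(44.3) = 42.0327
T̂_B = 0.774(35.8) + 0.226(47.9) = 38.5346
T̂_A − T̂_B = 3.4981

3.50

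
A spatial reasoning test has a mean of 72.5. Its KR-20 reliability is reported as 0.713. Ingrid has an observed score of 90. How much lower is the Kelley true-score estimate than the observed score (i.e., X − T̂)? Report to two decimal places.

T̂ = 0.713(90) + 0.287(72.5) = 64.170 + 20.8075 = 84.9775 → 84.978
X − T̂ = 90 − 84.978 = 5.022 → 5.02

5.02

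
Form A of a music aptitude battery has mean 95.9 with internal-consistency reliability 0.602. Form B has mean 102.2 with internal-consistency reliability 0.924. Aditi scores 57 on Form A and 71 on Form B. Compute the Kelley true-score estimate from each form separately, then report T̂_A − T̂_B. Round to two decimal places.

T̂_A = 0.602(57) + 0.398(95.9) = 72.4822
T̂_B = 0.924(71) + 0.076(102.2) = 73.3712
T̂_A − T̂_B = -0.8890

-0.89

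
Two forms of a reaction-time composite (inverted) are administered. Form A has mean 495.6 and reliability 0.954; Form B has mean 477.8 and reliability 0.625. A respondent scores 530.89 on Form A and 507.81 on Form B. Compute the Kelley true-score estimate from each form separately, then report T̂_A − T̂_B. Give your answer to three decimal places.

T̂_A = 0.954(530.89) + 0.046(495.6) = 529.26666
T̂_B = 0.625(507.81) + 0.375(477.8) = 496.55625
T̂_A − T̂_B = 32.71041

32.710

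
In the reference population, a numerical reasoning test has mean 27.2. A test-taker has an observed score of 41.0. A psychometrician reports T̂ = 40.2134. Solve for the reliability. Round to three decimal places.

T̂ = ρX + (1 − ρ)μ  ⇒  T̂ − μ = ρ(X − μ)
ρ = (T̂ − μ)/(X − μ) = (40.2134 − 27.2) / (41.0 − 27.2) = 13.0134 / 13.8 = 0.94300

0.943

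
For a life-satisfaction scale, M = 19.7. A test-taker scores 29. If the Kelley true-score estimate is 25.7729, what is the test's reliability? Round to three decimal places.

T̂ = ρX + (1 − ρ)μ  ⇒  T̂ − μ = ρ(X − μ)
ρ = (T̂ − μ)/(X − μ) = (25.7729 − 19.7) / (29 − 19.7) = 6.0729 / 9.3 = 0.65300

0.653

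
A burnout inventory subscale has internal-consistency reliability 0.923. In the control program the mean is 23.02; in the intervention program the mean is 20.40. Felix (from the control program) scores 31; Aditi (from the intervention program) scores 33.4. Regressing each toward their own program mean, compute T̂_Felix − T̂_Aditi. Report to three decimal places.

-2.013

T̂_Felix = 0.923(31) + 0.077(23.02) = 30.38554
T̂_Aditi = 0.923(33.4) + 0.077(20.40) = 32.39900
Difference = 30.38554 − 32.39900 = -2.01346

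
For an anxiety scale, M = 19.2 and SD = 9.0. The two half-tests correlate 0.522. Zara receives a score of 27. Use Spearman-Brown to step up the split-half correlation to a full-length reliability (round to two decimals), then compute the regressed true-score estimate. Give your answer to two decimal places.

24.58

Spearman-Brown: ρ = 2r/(1 + r) = 2(0.522)/(1 + 0.522) = 1.0440/1.522 = 0.6859 → 0.69
T̂ = 0.69(27) + 0.31(19.2) = 18.63 + 5.952 = 24.582 → 24.58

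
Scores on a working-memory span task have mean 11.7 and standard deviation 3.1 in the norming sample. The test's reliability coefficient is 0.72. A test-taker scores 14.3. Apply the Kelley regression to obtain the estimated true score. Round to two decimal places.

T̂ = ρX + (1 − ρ)μ
  = 0.72 × 14.3 + 0.28 × 11.7
  = 10.296 + 3.276
  = 13.572
  ≈ 13.57

13.57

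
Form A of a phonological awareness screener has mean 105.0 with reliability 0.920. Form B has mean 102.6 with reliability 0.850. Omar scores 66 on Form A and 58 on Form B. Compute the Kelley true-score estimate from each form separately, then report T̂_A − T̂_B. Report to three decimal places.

T̂_A = 0.920(66) + 0.080(105.0) = 69.12000
T̂_B = 0.850(58) + 0.150(102.6) = 64.69000
T̂_A − T̂_B = 4.43000

4.430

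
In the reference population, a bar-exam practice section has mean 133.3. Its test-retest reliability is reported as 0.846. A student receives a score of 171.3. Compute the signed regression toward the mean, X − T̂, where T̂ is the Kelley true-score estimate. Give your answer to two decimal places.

5.85

T̂ = ρX + (1 − ρ)μ
  = 0.846 × 171.3 + 0.154 × 133.3
  = 144.9198 + 20.5282
  = 165.4480
  ≈ 165.448
X − T̂ = 171.3 − 165.448 = 5.852 → 5.85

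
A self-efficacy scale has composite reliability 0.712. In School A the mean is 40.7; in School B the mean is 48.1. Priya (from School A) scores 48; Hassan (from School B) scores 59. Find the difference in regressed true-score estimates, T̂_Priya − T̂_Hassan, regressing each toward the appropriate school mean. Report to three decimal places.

T̂_Priya = 0.712(48) + 0.288(40.7) = 45.89760
T̂_Hassan = 0.712(59) + 0.288(48.1) = 55.86080
Difference = 45.89760 − 55.86080 = -9.96320

-9.963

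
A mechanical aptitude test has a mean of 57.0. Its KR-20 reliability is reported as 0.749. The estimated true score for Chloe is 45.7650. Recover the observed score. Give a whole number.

T̂ = ρX + (1 − ρ)μ  ⇒  X = (T̂ − (1 − ρ)μ) / ρ
X = (45.7650 − 0.251 × 57.0) / 0.749 = (45.7650 − 14.3070) / 0.749 = 31.4580 / 0.749 = 42.00

42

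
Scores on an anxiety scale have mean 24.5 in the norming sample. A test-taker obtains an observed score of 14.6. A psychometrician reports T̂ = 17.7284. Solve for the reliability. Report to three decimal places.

0.684

T̂ = ρX + (1 − ρ)μ  ⇒  T̂ − μ = ρ(X − μ)
ρ = (T̂ − μ)/(X − μ) = (17.7284 − 24.5) / (14.6 − 24.5) = -6.7716 / -9.9 = 0.68400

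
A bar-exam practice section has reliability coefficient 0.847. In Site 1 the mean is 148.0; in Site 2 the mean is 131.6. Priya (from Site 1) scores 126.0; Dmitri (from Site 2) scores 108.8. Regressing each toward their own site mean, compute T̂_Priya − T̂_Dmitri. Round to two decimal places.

17.08

T̂_Priya = 0.847(126.0) + 0.153(148.0) = 129.3660
T̂_Dmitri = 0.847(108.8) + 0.153(131.6) = 112.2884
Difference = 129.3660 − 112.2884 = 17.0776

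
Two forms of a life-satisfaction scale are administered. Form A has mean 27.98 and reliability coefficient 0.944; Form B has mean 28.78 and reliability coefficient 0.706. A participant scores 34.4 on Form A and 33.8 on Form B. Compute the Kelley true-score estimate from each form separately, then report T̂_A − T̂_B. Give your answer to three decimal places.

T̂_A = 0.944(34.4) + 0.056(27.98) = 34.04048
T̂_B = 0.706(33.8) + 0.294(28.78) = 32.32412
T̂_A − T̂_B = 1.71636

1.716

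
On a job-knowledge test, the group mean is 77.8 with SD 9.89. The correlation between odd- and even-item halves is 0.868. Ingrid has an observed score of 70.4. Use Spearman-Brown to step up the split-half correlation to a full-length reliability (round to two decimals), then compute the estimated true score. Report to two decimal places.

Spearman-Brown: ρ = 2r/(1 + r) = 2(0.868)/(1 + 0.868) = 1.7360/1.868 = 0.9293 → 0.93
T̂ = 0.93(70.4) + 0.07(77.8) = 65.472 + 5.446 = 70.918 → 70.92

70.92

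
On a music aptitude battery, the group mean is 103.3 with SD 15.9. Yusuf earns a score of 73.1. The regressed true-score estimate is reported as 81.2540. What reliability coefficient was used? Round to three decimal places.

0.730

T̂ = ρX + (1 − ρ)μ  ⇒  T̂ − μ = ρ(X − μ)
ρ = (T̂ − μ)/(X − μ) = (81.2540 − 103.3) / (73.1 − 103.3) = -22.0460 / -30.2 = 0.73000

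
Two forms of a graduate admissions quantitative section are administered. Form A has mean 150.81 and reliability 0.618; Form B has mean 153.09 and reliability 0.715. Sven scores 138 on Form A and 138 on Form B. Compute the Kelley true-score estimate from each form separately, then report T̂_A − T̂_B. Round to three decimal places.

T̂_A = 0.618(138) + 0.382(150.81) = 142.89342
T̂_B = 0.715(138) + 0.285(153.09) = 142.30065
T̂_A − T̂_B = 0.59277

0.593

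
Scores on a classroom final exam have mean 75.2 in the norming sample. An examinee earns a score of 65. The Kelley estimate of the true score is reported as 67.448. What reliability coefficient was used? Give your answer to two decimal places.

T̂ = ρX + (1 − ρ)μ  ⇒  T̂ − μ = ρ(X − μ)
ρ = (T̂ − μ)/(X − μ) = (67.448 − 75.2) / (65 − 75.2) = -7.752 / -10.2 = 0.7600

0.76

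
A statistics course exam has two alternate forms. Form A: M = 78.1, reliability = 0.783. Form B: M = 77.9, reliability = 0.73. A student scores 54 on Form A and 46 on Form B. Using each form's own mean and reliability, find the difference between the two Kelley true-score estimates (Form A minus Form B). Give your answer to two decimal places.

4.62

T̂_A = 0.783(54) + 0.217(78.1) = 59.2297
T̂_B = 0.73(46) + 0.27(77.9) = 54.6130
T̂_A − T̂_B = 4.6167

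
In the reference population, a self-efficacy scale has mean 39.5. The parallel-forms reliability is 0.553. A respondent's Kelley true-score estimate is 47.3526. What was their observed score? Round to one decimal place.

53.7

T̂ = ρX + (1 − ρ)μ  ⇒  X = (T̂ − (1 − ρ)μ) / ρ
X = (47.3526 − 0.447 × 39.5) / 0.553 = (47.3526 − 17.6565) / 0.553 = 29.6961 / 0.553 = 53.700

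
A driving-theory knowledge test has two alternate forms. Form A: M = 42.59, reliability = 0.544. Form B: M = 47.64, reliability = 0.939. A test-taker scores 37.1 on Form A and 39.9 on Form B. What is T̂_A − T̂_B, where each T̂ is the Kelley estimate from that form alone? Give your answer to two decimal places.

-0.77

T̂_A = 0.544(37.1) + 0.456(42.59) = 39.6034
T̂_B = 0.939(39.9) + 0.061(47.64) = 40.3721
T̂_A − T̂_B = -0.7687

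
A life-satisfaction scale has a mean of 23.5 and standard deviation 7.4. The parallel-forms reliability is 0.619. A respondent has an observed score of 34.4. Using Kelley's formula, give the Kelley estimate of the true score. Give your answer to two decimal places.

30.25

Kelley's formula gives T̂ = 0.619·34.4 + 0.381·23.5 = 21.2936 + 8.9535 = 30.247.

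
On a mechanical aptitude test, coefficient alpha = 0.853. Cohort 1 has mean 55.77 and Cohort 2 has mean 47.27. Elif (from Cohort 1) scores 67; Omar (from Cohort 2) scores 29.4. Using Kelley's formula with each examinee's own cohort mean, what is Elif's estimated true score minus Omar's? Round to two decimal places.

33.32

T̂_Elif = 0.853(67) + 0.147(55.77) = 65.3492
T̂_Omar = 0.853(29.4) + 0.147(47.27) = 32.0269
Difference = 65.3492 − 32.0269 = 33.3223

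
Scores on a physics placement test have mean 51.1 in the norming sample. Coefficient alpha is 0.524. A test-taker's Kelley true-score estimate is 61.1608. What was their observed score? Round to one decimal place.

T̂ = ρX + (1 − ρ)μ  ⇒  X = (T̂ − (1 − ρ)μ) / ρ
X = (61.1608 − 0.476 × 51.1) / 0.524 = (61.1608 − 24.3236) / 0.524 = 36.8372 / 0.524 = 70.300

70.3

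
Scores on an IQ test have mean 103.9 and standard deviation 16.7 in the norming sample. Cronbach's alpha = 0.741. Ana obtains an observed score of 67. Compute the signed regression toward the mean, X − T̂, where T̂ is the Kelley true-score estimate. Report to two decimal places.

T̂ = 0.741(67) + 0.259(103.9) = 49.647 + 26.9101 = 76.5571 → 76.557
X − T̂ = 67 − 76.557 = -9.557 → -9.56

-9.56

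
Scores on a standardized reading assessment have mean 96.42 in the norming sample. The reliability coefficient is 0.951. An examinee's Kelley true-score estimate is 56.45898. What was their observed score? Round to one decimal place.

54.4

T̂ = ρX + (1 − ρ)μ  ⇒  X = (T̂ − (1 − ρ)μ) / ρ
X = (56.45898 − 0.049 × 96.42) / 0.951 = (56.45898 − 4.72458) / 0.951 = 51.73440 / 0.951 = 54.400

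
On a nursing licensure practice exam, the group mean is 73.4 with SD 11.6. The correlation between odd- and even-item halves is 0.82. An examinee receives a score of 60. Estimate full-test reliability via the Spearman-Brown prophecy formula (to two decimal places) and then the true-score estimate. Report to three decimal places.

61.340

Spearman-Brown: ρ = 2r/(1 + r) = 2(0.82)/(1 + 0.82) = 1.640/1.82 = 0.9011 → 0.90
Regress the observed score toward the mean by the unreliability: T̂ = 0.90·60 + 0.10·73.4 = 54.00 + 7.340 = 61.3400.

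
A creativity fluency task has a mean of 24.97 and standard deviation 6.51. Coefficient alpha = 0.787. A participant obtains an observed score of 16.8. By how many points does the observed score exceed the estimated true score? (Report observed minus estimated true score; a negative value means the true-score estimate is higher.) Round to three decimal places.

-1.740

T̂ = ρX + (1 − ρ)μ
  = 0.787 × 16.8 + 0.213 × 24.97
  = 13.2216 + 5.31861
  = 18.54021
  ≈ 18.5402
X − T̂ = 16.8 − 18.5402 = -1.7402 → -1.740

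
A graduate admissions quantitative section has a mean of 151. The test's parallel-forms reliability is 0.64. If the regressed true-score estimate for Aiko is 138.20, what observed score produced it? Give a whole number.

131

T̂ = ρX + (1 − ρ)μ  ⇒  X = (T̂ − (1 − ρ)μ) / ρ
X = (138.20 − 0.36 × 151) / 0.64 = (138.20 − 54.36) / 0.64 = 83.84 / 0.64 = 131.00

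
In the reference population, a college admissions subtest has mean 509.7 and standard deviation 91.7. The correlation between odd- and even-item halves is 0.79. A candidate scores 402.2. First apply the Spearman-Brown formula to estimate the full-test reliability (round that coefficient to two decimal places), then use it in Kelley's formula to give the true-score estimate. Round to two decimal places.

415.10

Spearman-Brown: ρ = 2r/(1 + r) = 2(0.79)/(1 + 0.79) = 1.580/1.79 = 0.8827 → 0.88
T̂ = 0.88(402.2) + 0.12(509.7) = 353.936 + 61.164 = 415.100 → 415.10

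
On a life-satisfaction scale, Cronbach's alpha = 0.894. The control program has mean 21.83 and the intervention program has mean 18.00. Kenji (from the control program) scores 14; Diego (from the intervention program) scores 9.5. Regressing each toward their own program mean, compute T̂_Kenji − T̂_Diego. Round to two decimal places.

4.43

T̂_Kenji = 0.894(14) + 0.106(21.83) = 14.8300
T̂_Diego = 0.894(9.5) + 0.106(18.00) = 10.4010
Difference = 14.8300 − 10.4010 = 4.4290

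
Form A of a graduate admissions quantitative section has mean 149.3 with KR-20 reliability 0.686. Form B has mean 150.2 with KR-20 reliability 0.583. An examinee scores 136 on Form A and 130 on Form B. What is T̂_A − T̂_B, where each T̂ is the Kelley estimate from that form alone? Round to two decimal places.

1.75

T̂_A = 0.686(136) + 0.314(149.3) = 140.1762
T̂_B = 0.583(130) + 0.417(150.2) = 138.4234
T̂_A − T̂_B = 1.7528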